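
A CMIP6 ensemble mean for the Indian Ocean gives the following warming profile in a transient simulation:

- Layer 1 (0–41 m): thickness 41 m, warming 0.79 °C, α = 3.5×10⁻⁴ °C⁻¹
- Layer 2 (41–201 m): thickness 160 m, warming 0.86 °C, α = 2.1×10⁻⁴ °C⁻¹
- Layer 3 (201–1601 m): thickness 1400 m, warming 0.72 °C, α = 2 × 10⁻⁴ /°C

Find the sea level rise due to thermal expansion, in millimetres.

0–41 m: 0.79 × 3.5×10⁻⁴ × 41 = 0.0113365 m
2.1×10⁻⁴ × 0.86 × 160 = 0.028896 m
201–1601 m: 2×10⁻⁴ × 0.72 × 1400 = 0.20160 m
Δh = 0.0113365 + 0.028896 + 0.20160 = 0.2418325 m

240 mm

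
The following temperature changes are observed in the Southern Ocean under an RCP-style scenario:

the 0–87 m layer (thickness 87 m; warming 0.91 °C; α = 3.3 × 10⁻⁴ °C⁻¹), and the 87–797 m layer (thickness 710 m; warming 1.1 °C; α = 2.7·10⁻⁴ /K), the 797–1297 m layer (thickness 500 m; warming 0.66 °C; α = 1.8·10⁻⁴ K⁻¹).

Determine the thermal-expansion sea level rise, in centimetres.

29.6 cm of thermosteric rise

0–87 m: 0.91 × 87 × 3.3×10⁻⁴ = 0.0261261 m
87–797 m: 2.7×10⁻⁴ × 1.1 × 710 = 0.21087 m
Layer 3: 500 × 0.66 × 1.8×10⁻⁴ = 0.05940 m
Δh = 0.0261261 + 0.21087 + 0.05940 = 0.2963961 m ≈ 29.6 cm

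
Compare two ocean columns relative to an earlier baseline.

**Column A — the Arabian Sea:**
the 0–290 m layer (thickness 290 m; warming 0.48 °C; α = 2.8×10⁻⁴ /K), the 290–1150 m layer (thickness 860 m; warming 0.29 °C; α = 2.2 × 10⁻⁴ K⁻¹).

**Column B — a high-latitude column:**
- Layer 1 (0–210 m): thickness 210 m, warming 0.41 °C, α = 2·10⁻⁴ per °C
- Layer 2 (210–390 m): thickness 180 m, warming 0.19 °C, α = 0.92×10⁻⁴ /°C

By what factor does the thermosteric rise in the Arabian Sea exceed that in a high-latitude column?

4.6

A 0–290 m: 2.8×10⁻⁴ × 0.48 × 290 = 0.038976 m
A Layer 2: 2.2×10⁻⁴ × 860 × 0.29 = 0.054868 m
A total: 0.093844 m
B 0.41 × 2×10⁻⁴ × 210 = 0.01722 m
B Layer 2: 0.92×10⁻⁴ × 0.19 × 180 = 0.0031464 m
B total: 0.0203664 m
Ratio: 0.093844 / 0.0203664 ≈ 4.608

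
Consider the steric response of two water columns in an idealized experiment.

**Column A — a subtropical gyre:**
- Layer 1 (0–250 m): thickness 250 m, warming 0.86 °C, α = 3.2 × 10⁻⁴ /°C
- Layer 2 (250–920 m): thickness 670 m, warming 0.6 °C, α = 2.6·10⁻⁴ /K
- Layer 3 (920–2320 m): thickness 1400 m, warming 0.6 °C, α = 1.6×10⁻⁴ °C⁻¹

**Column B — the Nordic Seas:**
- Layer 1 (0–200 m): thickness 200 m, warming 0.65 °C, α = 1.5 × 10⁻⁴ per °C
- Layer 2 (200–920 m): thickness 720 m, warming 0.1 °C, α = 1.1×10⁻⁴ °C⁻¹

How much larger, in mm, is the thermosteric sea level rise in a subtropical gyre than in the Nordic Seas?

A Layer 1: 250 × 3.2×10⁻⁴ × 0.86 = 0.06880 m
A 250–920 m: 0.6 × 670 × 2.6×10⁻⁴ = 0.10452 m
A Layer 3: 0.6 × 1400 × 1.6×10⁻⁴ = 0.13440 m
A total: 0.30772 m
B 0.65 × 200 × 1.5×10⁻⁴ = 0.01950 m
B 720 × 1.1×10⁻⁴ × 0.1 = 0.00792 m
B total: 0.02742 m
Difference: 0.30772 − 0.02742 = 0.28030 m

280 mm larger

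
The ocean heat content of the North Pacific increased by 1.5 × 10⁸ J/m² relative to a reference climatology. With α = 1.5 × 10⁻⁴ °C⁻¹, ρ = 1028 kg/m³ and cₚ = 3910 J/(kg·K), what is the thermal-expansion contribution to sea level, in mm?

Δh = αQ/(ρcₚ) = 1.5×10⁻⁴ × 1.5×10⁸ / (1028 × 3910) ≈ 0.0055977 m

5.60 mm of thermosteric rise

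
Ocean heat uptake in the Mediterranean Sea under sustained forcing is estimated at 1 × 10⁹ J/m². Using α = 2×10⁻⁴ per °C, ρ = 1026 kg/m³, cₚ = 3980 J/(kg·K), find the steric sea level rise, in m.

Δh = αQ/(ρcₚ) = 2×10⁻⁴ × 1×10⁹ / (1026 × 3980) ≈ 0.048978 m

Δh = 0.049 m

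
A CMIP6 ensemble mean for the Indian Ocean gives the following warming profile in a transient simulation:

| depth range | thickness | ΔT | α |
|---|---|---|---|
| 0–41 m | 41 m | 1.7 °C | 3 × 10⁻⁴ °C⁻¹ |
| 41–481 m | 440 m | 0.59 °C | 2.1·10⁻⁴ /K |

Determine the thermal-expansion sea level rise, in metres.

Δh ≈ 0.075 m

Layer 1: 3×10⁻⁴ × 1.7 × 41 = 0.02091 m
41–481 m: 2.1×10⁻⁴ × 0.59 × 440 = 0.054516 m
Δh = 0.02091 + 0.054516 = 0.075426 m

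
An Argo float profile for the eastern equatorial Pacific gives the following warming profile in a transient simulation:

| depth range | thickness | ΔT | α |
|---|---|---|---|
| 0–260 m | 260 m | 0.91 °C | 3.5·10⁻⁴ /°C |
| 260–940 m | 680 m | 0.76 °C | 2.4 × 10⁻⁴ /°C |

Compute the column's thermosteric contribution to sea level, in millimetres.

0.91 × 3.5×10⁻⁴ × 260 = 0.08281 m
680 × 0.76 × 2.4×10⁻⁴ = 0.124032 m
Δh = 0.08281 + 0.124032 = 0.206842 m ≈ 207 mm

207 mm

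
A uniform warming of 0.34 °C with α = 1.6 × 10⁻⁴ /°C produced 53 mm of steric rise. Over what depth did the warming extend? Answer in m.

H = Δh/(αΔT) = 0.053 / (1.6×10⁻⁴ × 0.34) ≈ 974.3 m

about 974 m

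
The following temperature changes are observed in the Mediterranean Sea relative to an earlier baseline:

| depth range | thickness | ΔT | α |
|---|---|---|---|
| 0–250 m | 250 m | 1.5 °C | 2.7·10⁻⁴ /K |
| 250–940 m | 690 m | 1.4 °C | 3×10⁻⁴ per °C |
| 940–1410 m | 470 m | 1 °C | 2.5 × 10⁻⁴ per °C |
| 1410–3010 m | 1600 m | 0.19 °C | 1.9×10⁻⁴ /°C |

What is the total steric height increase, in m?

Δh = 0.566 m

2.7×10⁻⁴ × 1.5 × 250 = 0.10125 m
Layer 2: 1.4 × 3×10⁻⁴ × 690 = 0.28980 m
940–1410 m: 470 × 2.5×10⁻⁴ × 1 = 0.11750 m
1600 × 1.9×10⁻⁴ × 0.19 = 0.05776 m
Δh = 0.10125 + 0.28980 + 0.11750 + 0.05776 = 0.56631 m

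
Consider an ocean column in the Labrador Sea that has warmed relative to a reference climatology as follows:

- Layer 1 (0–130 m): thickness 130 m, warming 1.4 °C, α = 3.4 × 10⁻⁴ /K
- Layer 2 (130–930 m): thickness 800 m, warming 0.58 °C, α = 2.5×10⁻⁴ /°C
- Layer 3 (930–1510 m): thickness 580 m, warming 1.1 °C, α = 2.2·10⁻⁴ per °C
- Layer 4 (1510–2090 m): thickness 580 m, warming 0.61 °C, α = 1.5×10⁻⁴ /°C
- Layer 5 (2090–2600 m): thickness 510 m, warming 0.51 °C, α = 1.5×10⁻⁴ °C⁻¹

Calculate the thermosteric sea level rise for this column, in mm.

Δh = 410 mm

Layer 1: 130 × 1.4 × 3.4×10⁻⁴ = 0.06188 m
Layer 2: 800 × 2.5×10⁻⁴ × 0.58 = 0.11600 m
Layer 3: 580 × 1.1 × 2.2×10⁻⁴ = 0.14036 m
1.5×10⁻⁴ × 0.61 × 580 = 0.05307 m
510 × 1.5×10⁻⁴ × 0.51 = 0.039015 m
Δh = 0.06188 + 0.11600 + 0.14036 + 0.05307 + 0.039015 = 0.410325 m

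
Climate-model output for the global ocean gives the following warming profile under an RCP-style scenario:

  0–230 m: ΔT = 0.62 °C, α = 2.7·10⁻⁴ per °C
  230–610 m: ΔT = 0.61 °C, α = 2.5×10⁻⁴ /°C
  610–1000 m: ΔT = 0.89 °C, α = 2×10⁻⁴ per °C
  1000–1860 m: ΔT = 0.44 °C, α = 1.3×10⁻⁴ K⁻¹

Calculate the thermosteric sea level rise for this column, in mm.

0–230 m: 230 × 2.7×10⁻⁴ × 0.62 = 0.038502 m
Layer 2: 2.5×10⁻⁴ × 380 × 0.61 = 0.05795 m
Layer 3: 0.89 × 390 × 2×10⁻⁴ = 0.06942 m
860 × 0.44 × 1.3×10⁻⁴ = 0.049192 m
Δh = 0.038502 + 0.05795 + 0.06942 + 0.049192 = 0.215064 m

215 mm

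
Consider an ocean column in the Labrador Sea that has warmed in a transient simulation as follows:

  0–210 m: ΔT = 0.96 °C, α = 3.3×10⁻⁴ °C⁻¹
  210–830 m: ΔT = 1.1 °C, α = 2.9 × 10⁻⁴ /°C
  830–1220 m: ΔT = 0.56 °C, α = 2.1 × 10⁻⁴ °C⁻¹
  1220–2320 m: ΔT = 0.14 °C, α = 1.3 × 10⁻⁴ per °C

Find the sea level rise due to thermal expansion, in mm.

330 mm

210 × 3.3×10⁻⁴ × 0.96 = 0.066528 m
Layer 2: 620 × 1.1 × 2.9×10⁻⁴ = 0.19778 m
390 × 2.1×10⁻⁴ × 0.56 = 0.045864 m
Layer 4: 1.3×10⁻⁴ × 0.14 × 1100 = 0.02002 m
Δh = 0.066528 + 0.19778 + 0.045864 + 0.02002 = 0.330192 m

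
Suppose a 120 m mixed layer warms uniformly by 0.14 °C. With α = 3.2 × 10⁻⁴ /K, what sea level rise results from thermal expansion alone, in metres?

0.00538 m

Δh = αΔT·H = 3.2×10⁻⁴ × 0.14 × 120 = 0.005376 m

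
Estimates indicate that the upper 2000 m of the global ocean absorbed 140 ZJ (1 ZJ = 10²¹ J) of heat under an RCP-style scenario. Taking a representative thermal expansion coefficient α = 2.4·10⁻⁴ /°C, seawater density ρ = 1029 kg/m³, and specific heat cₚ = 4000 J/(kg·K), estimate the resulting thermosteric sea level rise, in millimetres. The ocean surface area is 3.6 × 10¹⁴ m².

about 23 mm

Per unit area: Q = 140×10²¹ / (3.6×10¹⁴) ≈ 3.889×10⁸ J/m²
Δh = αQ/(ρcₚ) = 2.4×10⁻⁴ × 3.889×10⁸ / (1029 × 4000) ≈ 0.022676 m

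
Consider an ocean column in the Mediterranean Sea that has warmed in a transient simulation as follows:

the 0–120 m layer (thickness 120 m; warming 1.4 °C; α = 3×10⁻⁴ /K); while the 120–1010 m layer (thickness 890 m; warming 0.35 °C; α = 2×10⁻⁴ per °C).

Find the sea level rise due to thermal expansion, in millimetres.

about 110 mm

Layer 1: 3×10⁻⁴ × 1.4 × 120 = 0.05040 m
120–1010 m: 890 × 2×10⁻⁴ × 0.35 = 0.06230 m
Δh = 0.05040 + 0.06230 = 0.11270 m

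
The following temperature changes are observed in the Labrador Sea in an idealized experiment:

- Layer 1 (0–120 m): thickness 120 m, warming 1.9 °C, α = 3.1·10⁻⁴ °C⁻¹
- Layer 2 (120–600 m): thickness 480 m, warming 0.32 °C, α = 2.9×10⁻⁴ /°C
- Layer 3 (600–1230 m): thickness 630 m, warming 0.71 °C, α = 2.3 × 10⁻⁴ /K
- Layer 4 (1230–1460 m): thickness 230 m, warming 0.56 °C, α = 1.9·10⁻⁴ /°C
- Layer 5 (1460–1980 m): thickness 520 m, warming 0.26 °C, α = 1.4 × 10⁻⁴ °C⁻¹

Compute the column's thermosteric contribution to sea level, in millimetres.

Δh ≈ 260 mm

Layer 1: 120 × 1.9 × 3.1×10⁻⁴ = 0.07068 m
Layer 2: 480 × 0.32 × 2.9×10⁻⁴ = 0.044544 m
2.3×10⁻⁴ × 630 × 0.71 = 0.102879 m
0.56 × 1.9×10⁻⁴ × 230 = 0.024472 m
1460–1980 m: 1.4×10⁻⁴ × 0.26 × 520 = 0.018928 m
Δh = 0.07068 + 0.044544 + 0.102879 + 0.024472 + 0.018928 = 0.261503 m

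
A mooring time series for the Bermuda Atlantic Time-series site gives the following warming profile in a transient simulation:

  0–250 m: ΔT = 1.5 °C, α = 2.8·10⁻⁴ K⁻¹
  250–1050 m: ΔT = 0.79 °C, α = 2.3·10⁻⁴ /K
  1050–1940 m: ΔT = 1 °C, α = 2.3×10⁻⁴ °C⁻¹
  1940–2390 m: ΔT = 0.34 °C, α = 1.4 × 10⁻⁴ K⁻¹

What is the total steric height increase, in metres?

250 × 2.8×10⁻⁴ × 1.5 = 0.10500 m
Layer 2: 800 × 0.79 × 2.3×10⁻⁴ = 0.14536 m
Layer 3: 890 × 2.3×10⁻⁴ × 1 = 0.20470 m
1940–2390 m: 1.4×10⁻⁴ × 0.34 × 450 = 0.02142 m
Δh = 0.10500 + 0.14536 + 0.20470 + 0.02142 = 0.47648 m ≈ 0.476 m

0.476 m of thermosteric rise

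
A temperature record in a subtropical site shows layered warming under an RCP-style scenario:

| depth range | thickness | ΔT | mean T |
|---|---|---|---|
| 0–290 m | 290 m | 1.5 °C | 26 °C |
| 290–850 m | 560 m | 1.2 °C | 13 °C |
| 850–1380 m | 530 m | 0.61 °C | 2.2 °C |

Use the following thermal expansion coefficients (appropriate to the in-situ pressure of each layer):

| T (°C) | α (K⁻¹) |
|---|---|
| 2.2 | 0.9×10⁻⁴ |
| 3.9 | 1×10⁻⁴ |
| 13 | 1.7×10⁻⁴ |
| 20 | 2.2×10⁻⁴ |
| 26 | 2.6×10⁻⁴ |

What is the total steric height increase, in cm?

Layer 1 at 26 °C → α = 2.6×10⁻⁴ K⁻¹
Layer 2 at 13 °C → α = 1.7×10⁻⁴ K⁻¹
Layer 3 at 2.2 °C → α = 0.9×10⁻⁴ K⁻¹
1.5 × 2.6×10⁻⁴ × 290 = 0.11310 m
290–850 m: 1.2 × 1.7×10⁻⁴ × 560 = 0.11424 m
Layer 3: 0.61 × 530 × 0.9×10⁻⁴ = 0.029097 m
Δh = 0.11310 + 0.11424 + 0.029097 = 0.256437 m

Δh = 25.6 cm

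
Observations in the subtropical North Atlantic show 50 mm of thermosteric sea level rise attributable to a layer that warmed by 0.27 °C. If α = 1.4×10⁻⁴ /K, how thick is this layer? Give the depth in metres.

H = Δh/(αΔT) = 0.05 / (1.4×10⁻⁴ × 0.27) ≈ 1323 m

1320 m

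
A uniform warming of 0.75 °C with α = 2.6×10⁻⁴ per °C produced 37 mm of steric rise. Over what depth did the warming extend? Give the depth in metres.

H = Δh/(αΔT) = 0.037 / (2.6×10⁻⁴ × 0.75) ≈ 189.7 m

about 190 m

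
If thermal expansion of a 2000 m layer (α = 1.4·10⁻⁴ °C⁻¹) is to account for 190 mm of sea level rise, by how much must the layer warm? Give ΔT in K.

0.68 K

ΔT = Δh/(αH) = 0.19 / (1.4×10⁻⁴ × 2000) ≈ 0.6786 K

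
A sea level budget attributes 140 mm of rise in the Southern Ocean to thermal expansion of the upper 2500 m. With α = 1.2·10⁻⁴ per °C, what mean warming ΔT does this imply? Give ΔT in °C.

0.467 °C

ΔT = Δh/(αH) = 0.14 / (1.2×10⁻⁴ × 2500) ≈ 0.4667 °C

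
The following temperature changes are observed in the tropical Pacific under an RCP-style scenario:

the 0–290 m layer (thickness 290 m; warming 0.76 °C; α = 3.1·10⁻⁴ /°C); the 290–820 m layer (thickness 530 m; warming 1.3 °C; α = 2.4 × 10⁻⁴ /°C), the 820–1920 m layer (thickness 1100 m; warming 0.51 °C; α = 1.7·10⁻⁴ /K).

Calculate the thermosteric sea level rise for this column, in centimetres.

0.76 × 3.1×10⁻⁴ × 290 = 0.068324 m
Layer 2: 1.3 × 530 × 2.4×10⁻⁴ = 0.16536 m
820–1920 m: 0.51 × 1100 × 1.7×10⁻⁴ = 0.09537 m
Δh = 0.068324 + 0.16536 + 0.09537 = 0.329054 m

33 cm of thermosteric rise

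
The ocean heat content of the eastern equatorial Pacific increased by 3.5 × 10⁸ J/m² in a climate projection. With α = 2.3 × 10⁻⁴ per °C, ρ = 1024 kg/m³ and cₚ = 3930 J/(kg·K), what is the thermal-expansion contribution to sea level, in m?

Δh = αQ/(ρcₚ) = 2.3×10⁻⁴ × 3.5×10⁸ / (1024 × 3930) ≈ 0.020003 m

Δh ≈ 0.020 m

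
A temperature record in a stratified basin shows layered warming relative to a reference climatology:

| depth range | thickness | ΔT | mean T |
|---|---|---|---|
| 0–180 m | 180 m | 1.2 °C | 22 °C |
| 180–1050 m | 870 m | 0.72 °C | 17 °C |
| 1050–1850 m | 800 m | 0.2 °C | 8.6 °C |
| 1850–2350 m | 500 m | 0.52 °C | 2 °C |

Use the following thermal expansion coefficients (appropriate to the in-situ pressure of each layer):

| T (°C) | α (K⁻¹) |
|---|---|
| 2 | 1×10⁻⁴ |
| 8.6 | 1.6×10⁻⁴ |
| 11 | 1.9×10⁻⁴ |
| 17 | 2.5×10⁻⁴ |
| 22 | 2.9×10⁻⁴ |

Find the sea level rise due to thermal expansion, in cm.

Δh ≈ 27.1 cm

Layer 1 at 22 °C → α = 2.9×10⁻⁴ K⁻¹
Layer 2 at 17 °C → α = 2.5×10⁻⁴ K⁻¹
Layer 3 at 8.6 °C → α = 1.6×10⁻⁴ K⁻¹
Layer 4 at 2 °C → α = 1×10⁻⁴ K⁻¹
180 × 2.9×10⁻⁴ × 1.2 = 0.06264 m
2.5×10⁻⁴ × 870 × 0.72 = 0.15660 m
Layer 3: 1.6×10⁻⁴ × 0.2 × 800 = 0.02560 m
500 × 0.52 × 1×10⁻⁴ = 0.02600 m
Δh = 0.06264 + 0.15660 + 0.02560 + 0.02600 = 0.27084 m ≈ 27.1 cm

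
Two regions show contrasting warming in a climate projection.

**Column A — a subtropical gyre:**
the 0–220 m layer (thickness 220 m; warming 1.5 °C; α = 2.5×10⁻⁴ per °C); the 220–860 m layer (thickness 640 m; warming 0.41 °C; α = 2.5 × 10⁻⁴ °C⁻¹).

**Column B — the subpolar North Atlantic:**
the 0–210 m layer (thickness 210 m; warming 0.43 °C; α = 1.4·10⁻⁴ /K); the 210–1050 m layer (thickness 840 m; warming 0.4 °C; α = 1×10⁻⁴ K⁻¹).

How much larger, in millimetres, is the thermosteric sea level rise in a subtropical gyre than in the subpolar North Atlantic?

102 mm

A 220 × 1.5 × 2.5×10⁻⁴ = 0.08250 m
A 2.5×10⁻⁴ × 640 × 0.41 = 0.06560 m
A total: 0.14810 m
B Layer 1: 0.43 × 1.4×10⁻⁴ × 210 = 0.012642 m
B Layer 2: 840 × 0.4 × 1×10⁻⁴ = 0.03360 m
B total: 0.046242 m
Difference: 0.14810 − 0.046242 = 0.101858 m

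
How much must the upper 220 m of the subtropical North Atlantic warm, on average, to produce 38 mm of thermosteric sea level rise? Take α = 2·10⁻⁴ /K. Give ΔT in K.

ΔT = Δh/(αH) = 0.038 / (2×10⁻⁴ × 220) ≈ 0.8636 K

ΔT ≈ 0.864 K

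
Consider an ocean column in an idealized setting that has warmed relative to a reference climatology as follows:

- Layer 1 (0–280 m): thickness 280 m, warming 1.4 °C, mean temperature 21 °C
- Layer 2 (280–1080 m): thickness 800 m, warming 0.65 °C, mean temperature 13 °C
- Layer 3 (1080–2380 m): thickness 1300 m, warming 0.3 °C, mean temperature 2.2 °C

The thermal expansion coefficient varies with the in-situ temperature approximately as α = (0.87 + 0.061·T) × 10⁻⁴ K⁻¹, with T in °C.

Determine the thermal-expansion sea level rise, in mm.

210 mm

Layer 1: α = (0.87 + 0.061×21)×10⁻⁴ = 2.151×10⁻⁴ K⁻¹
Layer 2: α = (0.87 + 0.061×13)×10⁻⁴ = 1.663×10⁻⁴ K⁻¹
Layer 3: α = (0.87 + 0.061×2.2)×10⁻⁴ = 1.0042×10⁻⁴ K⁻¹
Layer 1: 1.4 × 2.151×10⁻⁴ × 280 = 0.0843192 m
800 × 1.663×10⁻⁴ × 0.65 = 0.086476 m
Layer 3: 1300 × 1.0042×10⁻⁴ × 0.3 = 0.0391638 m
Δh = 0.0843192 + 0.086476 + 0.0391638 = 0.209959 m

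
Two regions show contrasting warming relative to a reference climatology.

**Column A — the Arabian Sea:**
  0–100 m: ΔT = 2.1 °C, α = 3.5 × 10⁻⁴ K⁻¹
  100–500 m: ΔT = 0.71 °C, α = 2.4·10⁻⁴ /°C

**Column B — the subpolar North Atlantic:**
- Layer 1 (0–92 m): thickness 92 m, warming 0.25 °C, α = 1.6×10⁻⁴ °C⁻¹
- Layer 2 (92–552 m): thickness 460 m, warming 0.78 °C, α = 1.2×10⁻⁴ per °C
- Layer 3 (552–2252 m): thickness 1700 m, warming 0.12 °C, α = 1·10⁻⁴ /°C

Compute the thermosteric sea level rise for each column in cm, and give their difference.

A Layer 1: 3.5×10⁻⁴ × 2.1 × 100 = 0.07350 m
A Layer 2: 2.4×10⁻⁴ × 400 × 0.71 = 0.06816 m
A total: 0.14166 m
B Layer 1: 0.25 × 1.6×10⁻⁴ × 92 = 0.00368 m
B 1.2×10⁻⁴ × 0.78 × 460 = 0.043056 m
B 552–2252 m: 1700 × 0.12 × 1×10⁻⁴ = 0.02040 m
B total: 0.067136 m
Difference: 0.14166 − 0.067136 = 0.074524 m

Δh_A ≈ 14.2 cm, Δh_B ≈ 6.71 cm; difference ≈ 7.45 cm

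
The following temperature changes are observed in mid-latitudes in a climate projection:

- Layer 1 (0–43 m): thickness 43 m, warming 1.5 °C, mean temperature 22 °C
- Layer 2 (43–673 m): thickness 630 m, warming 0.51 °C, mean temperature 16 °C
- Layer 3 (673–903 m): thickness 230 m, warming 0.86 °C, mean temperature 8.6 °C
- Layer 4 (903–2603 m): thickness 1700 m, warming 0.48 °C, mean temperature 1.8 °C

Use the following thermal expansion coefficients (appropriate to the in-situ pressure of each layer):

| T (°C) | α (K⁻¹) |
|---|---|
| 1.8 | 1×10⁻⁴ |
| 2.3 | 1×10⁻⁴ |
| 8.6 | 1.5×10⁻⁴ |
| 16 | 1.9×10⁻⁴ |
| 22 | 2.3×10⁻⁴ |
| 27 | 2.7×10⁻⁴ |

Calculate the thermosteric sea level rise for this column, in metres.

Δh = 0.19 m

Layer 1 at 22 °C → α = 2.3×10⁻⁴ K⁻¹
Layer 2 at 16 °C → α = 1.9×10⁻⁴ K⁻¹
Layer 3 at 8.6 °C → α = 1.5×10⁻⁴ K⁻¹
Layer 4 at 1.8 °C → α = 1×10⁻⁴ K⁻¹
0–43 m: 1.5 × 43 × 2.3×10⁻⁴ = 0.014835 m
1.9×10⁻⁴ × 630 × 0.51 = 0.061047 m
0.86 × 1.5×10⁻⁴ × 230 = 0.02967 m
0.48 × 1×10⁻⁴ × 1700 = 0.08160 m
Δh = 0.014835 + 0.061047 + 0.02967 + 0.08160 = 0.187152 m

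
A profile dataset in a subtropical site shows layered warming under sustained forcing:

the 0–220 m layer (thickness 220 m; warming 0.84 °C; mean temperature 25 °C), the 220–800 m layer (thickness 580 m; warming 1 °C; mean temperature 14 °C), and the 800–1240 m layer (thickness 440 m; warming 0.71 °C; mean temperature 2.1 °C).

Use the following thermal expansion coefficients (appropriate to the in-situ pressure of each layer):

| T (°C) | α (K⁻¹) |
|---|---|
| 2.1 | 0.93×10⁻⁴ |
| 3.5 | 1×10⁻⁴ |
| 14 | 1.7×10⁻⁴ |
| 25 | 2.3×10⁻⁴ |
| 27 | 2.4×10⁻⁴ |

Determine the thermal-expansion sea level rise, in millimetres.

Layer 1 at 25 °C → α = 2.3×10⁻⁴ K⁻¹
Layer 2 at 14 °C → α = 1.7×10⁻⁴ K⁻¹
Layer 3 at 2.1 °C → α = 0.93×10⁻⁴ K⁻¹
Layer 1: 220 × 2.3×10⁻⁴ × 0.84 = 0.042504 m
1.7×10⁻⁴ × 580 × 1 = 0.09860 m
Layer 3: 0.71 × 440 × 0.93×10⁻⁴ = 0.0290532 m
Δh = 0.042504 + 0.09860 + 0.0290532 = 0.1701572 m

Δh = 170 mm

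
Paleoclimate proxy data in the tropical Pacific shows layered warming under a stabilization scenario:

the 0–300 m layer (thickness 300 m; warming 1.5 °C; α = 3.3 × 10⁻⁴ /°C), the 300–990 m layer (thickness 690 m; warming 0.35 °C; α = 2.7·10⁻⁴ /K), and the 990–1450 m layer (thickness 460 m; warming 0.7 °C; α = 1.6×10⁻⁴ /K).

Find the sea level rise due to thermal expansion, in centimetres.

Δh ≈ 26.5 cm

0–300 m: 1.5 × 300 × 3.3×10⁻⁴ = 0.14850 m
0.35 × 690 × 2.7×10⁻⁴ = 0.065205 m
0.7 × 460 × 1.6×10⁻⁴ = 0.05152 m
Δh = 0.14850 + 0.065205 + 0.05152 = 0.265225 m ≈ 26.5 cm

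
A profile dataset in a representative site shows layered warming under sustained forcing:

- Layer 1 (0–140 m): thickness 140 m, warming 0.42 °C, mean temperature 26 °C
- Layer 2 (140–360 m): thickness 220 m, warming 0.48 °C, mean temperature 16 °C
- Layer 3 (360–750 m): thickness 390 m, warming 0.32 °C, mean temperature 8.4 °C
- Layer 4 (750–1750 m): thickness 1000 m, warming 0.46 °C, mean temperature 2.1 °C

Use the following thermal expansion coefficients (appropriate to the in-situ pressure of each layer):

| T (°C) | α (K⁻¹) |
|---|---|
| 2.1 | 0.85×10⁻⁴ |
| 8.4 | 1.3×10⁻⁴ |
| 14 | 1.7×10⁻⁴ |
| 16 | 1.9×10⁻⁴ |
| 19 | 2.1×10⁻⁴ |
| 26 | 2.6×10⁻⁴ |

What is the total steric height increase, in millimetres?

Layer 1 at 26 °C → α = 2.6×10⁻⁴ K⁻¹
Layer 2 at 16 °C → α = 1.9×10⁻⁴ K⁻¹
Layer 3 at 8.4 °C → α = 1.3×10⁻⁴ K⁻¹
Layer 4 at 2.1 °C → α = 0.85×10⁻⁴ K⁻¹
Layer 1: 0.42 × 140 × 2.6×10⁻⁴ = 0.015288 m
220 × 1.9×10⁻⁴ × 0.48 = 0.020064 m
0.32 × 390 × 1.3×10⁻⁴ = 0.016224 m
750–1750 m: 0.46 × 1000 × 0.85×10⁻⁴ = 0.03910 m
Δh = 0.015288 + 0.020064 + 0.016224 + 0.03910 = 0.090676 m

90.7 mm of thermosteric rise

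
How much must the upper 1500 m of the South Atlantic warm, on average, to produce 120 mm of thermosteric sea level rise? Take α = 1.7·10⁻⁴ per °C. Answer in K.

ΔT ≈ 0.471 K

ΔT = Δh/(αH) = 0.12 / (1.7×10⁻⁴ × 1500) ≈ 0.4706 K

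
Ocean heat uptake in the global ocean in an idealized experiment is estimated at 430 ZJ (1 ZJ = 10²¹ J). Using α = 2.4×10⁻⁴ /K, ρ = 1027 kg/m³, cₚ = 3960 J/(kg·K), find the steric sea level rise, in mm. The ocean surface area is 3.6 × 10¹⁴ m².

Δh = 70.5 mm

Per unit area: Q = 430×10²¹ / (3.6×10¹⁴) ≈ 1.194×10⁹ J/m²
Δh = αQ/(ρcₚ) = 2.4×10⁻⁴ × 1.194×10⁹ / (1027 × 3960) ≈ 0.070461 m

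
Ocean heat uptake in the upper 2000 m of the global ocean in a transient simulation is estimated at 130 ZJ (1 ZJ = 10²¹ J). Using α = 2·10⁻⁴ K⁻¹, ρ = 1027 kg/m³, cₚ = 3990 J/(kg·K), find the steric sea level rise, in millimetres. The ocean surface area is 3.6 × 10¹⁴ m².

Per unit area: Q = 130×10²¹ / (3.6×10¹⁴) ≈ 3.611×10⁸ J/m²
Δh = αQ/(ρcₚ) = 2×10⁻⁴ × 3.611×10⁸ / (1027 × 3990) ≈ 0.017624 m

18 mm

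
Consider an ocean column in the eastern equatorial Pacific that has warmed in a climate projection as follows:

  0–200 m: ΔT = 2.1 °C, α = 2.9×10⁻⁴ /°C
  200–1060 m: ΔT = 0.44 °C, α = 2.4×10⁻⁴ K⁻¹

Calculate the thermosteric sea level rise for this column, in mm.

Layer 1: 2.1 × 2.9×10⁻⁴ × 200 = 0.12180 m
200–1060 m: 2.4×10⁻⁴ × 860 × 0.44 = 0.090816 m
Δh = 0.12180 + 0.090816 = 0.212616 m ≈ 210 mm

210 mm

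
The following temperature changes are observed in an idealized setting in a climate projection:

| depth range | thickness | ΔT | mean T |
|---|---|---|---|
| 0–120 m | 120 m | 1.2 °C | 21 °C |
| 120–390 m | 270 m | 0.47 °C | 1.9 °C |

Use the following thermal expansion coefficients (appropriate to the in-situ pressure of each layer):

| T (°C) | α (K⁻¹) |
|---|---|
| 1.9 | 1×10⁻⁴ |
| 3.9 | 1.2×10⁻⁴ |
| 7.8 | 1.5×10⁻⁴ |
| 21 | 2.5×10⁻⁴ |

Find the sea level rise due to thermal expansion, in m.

Δh ≈ 0.0487 m

Layer 1 at 21 °C → α = 2.5×10⁻⁴ K⁻¹
Layer 2 at 1.9 °C → α = 1×10⁻⁴ K⁻¹
0–120 m: 120 × 2.5×10⁻⁴ × 1.2 = 0.03600 m
120–390 m: 0.47 × 1×10⁻⁴ × 270 = 0.01269 m
Δh = 0.03600 + 0.01269 = 0.04869 m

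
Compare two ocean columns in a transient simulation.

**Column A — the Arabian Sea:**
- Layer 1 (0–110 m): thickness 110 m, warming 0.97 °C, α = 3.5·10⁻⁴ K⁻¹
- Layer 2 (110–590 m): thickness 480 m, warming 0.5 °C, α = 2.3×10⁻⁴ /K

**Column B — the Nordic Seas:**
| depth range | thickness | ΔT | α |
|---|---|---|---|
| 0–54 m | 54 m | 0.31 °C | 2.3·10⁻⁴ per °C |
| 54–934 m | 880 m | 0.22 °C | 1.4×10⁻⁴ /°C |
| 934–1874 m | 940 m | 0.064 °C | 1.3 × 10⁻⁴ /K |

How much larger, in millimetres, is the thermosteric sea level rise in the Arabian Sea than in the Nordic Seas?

A 110 × 3.5×10⁻⁴ × 0.97 = 0.037345 m
A 480 × 0.5 × 2.3×10⁻⁴ = 0.05520 m
A total: 0.092545 m
B 54 × 0.31 × 2.3×10⁻⁴ = 0.0038502 m
B Layer 2: 0.22 × 1.4×10⁻⁴ × 880 = 0.027104 m
B 934–1874 m: 940 × 0.064 × 1.3×10⁻⁴ = 0.0078208 m
B total: 0.038775 m
Difference: 0.092545 − 0.038775 = 0.05377 m

Δh_A − Δh_B ≈ 53.8 mm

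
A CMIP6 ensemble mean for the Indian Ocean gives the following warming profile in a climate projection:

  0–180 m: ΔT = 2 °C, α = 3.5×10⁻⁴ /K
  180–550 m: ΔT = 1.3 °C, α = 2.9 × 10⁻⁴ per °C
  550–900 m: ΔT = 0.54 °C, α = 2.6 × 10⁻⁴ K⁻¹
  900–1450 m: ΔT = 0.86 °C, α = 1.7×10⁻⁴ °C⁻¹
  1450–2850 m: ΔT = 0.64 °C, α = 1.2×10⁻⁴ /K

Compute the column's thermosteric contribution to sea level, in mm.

503 mm

0–180 m: 2 × 3.5×10⁻⁴ × 180 = 0.12600 m
180–550 m: 2.9×10⁻⁴ × 1.3 × 370 = 0.13949 m
Layer 3: 0.54 × 2.6×10⁻⁴ × 350 = 0.04914 m
0.86 × 550 × 1.7×10⁻⁴ = 0.08041 m
1.2×10⁻⁴ × 0.64 × 1400 = 0.10752 m
Δh = 0.12600 + 0.13949 + 0.04914 + 0.08041 + 0.10752 = 0.50256 m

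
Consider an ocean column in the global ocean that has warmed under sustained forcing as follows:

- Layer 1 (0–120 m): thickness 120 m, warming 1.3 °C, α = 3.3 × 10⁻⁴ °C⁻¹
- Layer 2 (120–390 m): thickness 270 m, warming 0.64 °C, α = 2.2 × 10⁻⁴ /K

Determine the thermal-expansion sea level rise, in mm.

89.5 mm

Layer 1: 120 × 3.3×10⁻⁴ × 1.3 = 0.05148 m
Layer 2: 270 × 2.2×10⁻⁴ × 0.64 = 0.038016 m
Δh = 0.05148 + 0.038016 = 0.089496 m ≈ 89.5 mm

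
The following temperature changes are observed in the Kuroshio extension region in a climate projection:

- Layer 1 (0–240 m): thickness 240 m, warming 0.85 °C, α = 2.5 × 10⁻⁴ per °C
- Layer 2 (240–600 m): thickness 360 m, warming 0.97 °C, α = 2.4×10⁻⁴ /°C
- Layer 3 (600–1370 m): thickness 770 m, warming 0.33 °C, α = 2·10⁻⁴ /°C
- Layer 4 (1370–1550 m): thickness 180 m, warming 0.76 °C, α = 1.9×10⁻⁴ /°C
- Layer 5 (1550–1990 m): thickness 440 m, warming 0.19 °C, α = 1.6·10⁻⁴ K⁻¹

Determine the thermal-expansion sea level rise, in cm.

Δh = 22 cm

240 × 2.5×10⁻⁴ × 0.85 = 0.05100 m
2.4×10⁻⁴ × 360 × 0.97 = 0.083808 m
0.33 × 2×10⁻⁴ × 770 = 0.05082 m
1370–1550 m: 1.9×10⁻⁴ × 0.76 × 180 = 0.025992 m
Layer 5: 440 × 0.19 × 1.6×10⁻⁴ = 0.013376 m
Δh = 0.05100 + 0.083808 + 0.05082 + 0.025992 + 0.013376 = 0.224996 m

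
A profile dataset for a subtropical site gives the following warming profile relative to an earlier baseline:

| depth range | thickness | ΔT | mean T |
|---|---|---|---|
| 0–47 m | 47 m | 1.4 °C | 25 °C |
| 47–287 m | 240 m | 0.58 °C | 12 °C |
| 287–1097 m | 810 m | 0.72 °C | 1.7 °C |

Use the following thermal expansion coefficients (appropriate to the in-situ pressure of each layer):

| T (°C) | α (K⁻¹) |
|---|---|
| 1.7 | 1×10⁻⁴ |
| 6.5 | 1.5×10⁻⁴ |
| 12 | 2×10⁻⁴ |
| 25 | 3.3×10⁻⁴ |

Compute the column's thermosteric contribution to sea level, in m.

Layer 1 at 25 °C → α = 3.3×10⁻⁴ K⁻¹
Layer 2 at 12 °C → α = 2×10⁻⁴ K⁻¹
Layer 3 at 1.7 °C → α = 1×10⁻⁴ K⁻¹
0–47 m: 47 × 1.4 × 3.3×10⁻⁴ = 0.021714 m
Layer 2: 2×10⁻⁴ × 0.58 × 240 = 0.02784 m
1×10⁻⁴ × 810 × 0.72 = 0.05832 m
Δh = 0.021714 + 0.02784 + 0.05832 = 0.107874 m

0.11 m of thermosteric rise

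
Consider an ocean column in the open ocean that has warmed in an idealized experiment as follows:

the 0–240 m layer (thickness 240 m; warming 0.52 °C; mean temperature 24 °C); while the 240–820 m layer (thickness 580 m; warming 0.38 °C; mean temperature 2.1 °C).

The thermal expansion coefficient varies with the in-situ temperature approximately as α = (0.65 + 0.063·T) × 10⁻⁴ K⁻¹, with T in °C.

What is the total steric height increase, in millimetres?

Layer 1: α = (0.65 + 0.063×24)×10⁻⁴ = 2.162×10⁻⁴ K⁻¹
Layer 2: α = (0.65 + 0.063×2.1)×10⁻⁴ = 0.7823×10⁻⁴ K⁻¹
0–240 m: 240 × 0.52 × 2.162×10⁻⁴ = 0.02698176 m
580 × 0.7823×10⁻⁴ × 0.38 = 0.017241892 m
Δh = 0.02698176 + 0.017241892 = 0.044223652 m

about 44.2 mm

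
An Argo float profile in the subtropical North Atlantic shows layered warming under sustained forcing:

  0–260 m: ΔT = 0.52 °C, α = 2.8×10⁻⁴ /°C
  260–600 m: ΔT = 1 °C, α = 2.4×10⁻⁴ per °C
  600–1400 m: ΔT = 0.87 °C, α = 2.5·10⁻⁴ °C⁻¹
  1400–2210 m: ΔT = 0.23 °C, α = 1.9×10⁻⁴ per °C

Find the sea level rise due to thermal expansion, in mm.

Layer 1: 2.8×10⁻⁴ × 260 × 0.52 = 0.037856 m
2.4×10⁻⁴ × 340 × 1 = 0.08160 m
600–1400 m: 0.87 × 800 × 2.5×10⁻⁴ = 0.17400 m
1400–2210 m: 1.9×10⁻⁴ × 0.23 × 810 = 0.035397 m
Δh = 0.037856 + 0.08160 + 0.17400 + 0.035397 = 0.328853 m ≈ 329 mm

about 329 mm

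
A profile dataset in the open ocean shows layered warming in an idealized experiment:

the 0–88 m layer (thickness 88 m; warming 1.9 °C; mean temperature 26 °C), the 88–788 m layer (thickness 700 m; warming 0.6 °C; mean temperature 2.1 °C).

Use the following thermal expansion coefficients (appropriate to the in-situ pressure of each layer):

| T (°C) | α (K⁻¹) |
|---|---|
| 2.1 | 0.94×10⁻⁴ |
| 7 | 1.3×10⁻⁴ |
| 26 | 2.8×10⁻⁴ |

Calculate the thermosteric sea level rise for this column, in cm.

Layer 1 at 26 °C → α = 2.8×10⁻⁴ K⁻¹
Layer 2 at 2.1 °C → α = 0.94×10⁻⁴ K⁻¹
Layer 1: 88 × 2.8×10⁻⁴ × 1.9 = 0.046816 m
Layer 2: 700 × 0.94×10⁻⁴ × 0.6 = 0.03948 m
Δh = 0.046816 + 0.03948 = 0.086296 m ≈ 8.6 cm

about 8.6 cm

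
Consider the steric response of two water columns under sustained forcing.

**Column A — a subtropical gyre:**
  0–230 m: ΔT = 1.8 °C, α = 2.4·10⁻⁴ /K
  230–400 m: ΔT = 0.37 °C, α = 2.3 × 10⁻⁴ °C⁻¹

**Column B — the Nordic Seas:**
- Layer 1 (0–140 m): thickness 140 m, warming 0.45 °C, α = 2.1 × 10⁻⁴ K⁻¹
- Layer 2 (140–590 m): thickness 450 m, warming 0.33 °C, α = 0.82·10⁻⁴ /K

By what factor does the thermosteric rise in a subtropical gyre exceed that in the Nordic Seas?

A 2.4×10⁻⁴ × 1.8 × 230 = 0.09936 m
A 0.37 × 170 × 2.3×10⁻⁴ = 0.014467 m
A total: 0.113827 m
B 0.45 × 2.1×10⁻⁴ × 140 = 0.01323 m
B 0.82×10⁻⁴ × 0.33 × 450 = 0.012177 m
B total: 0.025407 m
Ratio: 0.113827 / 0.025407 ≈ 4.480

≈ 4.5×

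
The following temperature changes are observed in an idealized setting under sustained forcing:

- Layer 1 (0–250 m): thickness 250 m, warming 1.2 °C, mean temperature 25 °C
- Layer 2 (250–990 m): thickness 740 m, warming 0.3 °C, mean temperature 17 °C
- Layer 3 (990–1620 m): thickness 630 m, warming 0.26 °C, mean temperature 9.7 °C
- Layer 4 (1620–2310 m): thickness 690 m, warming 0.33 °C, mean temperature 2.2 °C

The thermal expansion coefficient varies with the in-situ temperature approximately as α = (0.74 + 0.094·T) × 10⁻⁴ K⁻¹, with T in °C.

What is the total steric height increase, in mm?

Layer 1: α = (0.74 + 0.094×25)×10⁻⁴ = 3.09×10⁻⁴ K⁻¹
Layer 2: α = (0.74 + 0.094×17)×10⁻⁴ = 2.338×10⁻⁴ K⁻¹
Layer 3: α = (0.74 + 0.094×9.7)×10⁻⁴ = 1.6518×10⁻⁴ K⁻¹
Layer 4: α = (0.74 + 0.094×2.2)×10⁻⁴ = 0.9468×10⁻⁴ K⁻¹
Layer 1: 250 × 3.09×10⁻⁴ × 1.2 = 0.09270 m
0.3 × 2.338×10⁻⁴ × 740 = 0.0519036 m
990–1620 m: 630 × 1.6518×10⁻⁴ × 0.26 = 0.027056484 m
Layer 4: 0.33 × 690 × 0.9468×10⁻⁴ = 0.021558636 m
Δh = 0.09270 + 0.0519036 + 0.027056484 + 0.021558636 = 0.19321872 m

about 190 mm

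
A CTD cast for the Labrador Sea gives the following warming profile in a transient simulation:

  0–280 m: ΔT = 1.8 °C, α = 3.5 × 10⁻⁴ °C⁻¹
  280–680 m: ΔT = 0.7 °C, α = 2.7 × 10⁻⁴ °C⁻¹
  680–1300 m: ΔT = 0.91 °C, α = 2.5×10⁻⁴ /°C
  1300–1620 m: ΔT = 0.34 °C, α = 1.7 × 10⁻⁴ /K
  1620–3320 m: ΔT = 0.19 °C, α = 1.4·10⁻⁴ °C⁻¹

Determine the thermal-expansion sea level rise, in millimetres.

0–280 m: 1.8 × 3.5×10⁻⁴ × 280 = 0.17640 m
Layer 2: 2.7×10⁻⁴ × 0.7 × 400 = 0.07560 m
2.5×10⁻⁴ × 0.91 × 620 = 0.14105 m
Layer 4: 1.7×10⁻⁴ × 0.34 × 320 = 0.018496 m
1.4×10⁻⁴ × 0.19 × 1700 = 0.04522 m
Δh = 0.17640 + 0.07560 + 0.14105 + 0.018496 + 0.04522 = 0.456766 m

460 mm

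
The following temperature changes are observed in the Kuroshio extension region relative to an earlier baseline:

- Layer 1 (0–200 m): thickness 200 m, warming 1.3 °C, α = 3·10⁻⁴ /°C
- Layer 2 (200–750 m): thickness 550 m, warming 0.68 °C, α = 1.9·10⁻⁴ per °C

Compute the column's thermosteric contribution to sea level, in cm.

3×10⁻⁴ × 1.3 × 200 = 0.07800 m
Layer 2: 1.9×10⁻⁴ × 550 × 0.68 = 0.07106 m
Δh = 0.07800 + 0.07106 = 0.14906 m

about 15 cm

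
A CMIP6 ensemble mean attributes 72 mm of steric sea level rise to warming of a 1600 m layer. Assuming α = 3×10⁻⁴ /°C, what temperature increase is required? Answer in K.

ΔT = Δh/(αH) = 0.072 / (3×10⁻⁴ × 1600) = 0.1500 K

0.150 K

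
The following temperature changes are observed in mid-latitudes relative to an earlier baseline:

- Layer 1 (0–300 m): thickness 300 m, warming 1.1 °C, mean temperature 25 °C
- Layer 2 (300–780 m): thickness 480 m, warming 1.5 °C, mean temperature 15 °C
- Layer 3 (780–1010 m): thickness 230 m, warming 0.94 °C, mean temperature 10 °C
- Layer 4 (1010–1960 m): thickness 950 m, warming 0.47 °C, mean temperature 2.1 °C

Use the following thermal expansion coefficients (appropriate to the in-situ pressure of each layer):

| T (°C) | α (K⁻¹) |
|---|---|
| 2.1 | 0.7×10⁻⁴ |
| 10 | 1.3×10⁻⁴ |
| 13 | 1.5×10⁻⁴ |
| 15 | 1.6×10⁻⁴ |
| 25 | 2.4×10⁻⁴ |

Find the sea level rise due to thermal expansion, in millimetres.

254 mm of thermosteric rise

Layer 1 at 25 °C → α = 2.4×10⁻⁴ K⁻¹
Layer 2 at 15 °C → α = 1.6×10⁻⁴ K⁻¹
Layer 3 at 10 °C → α = 1.3×10⁻⁴ K⁻¹
Layer 4 at 2.1 °C → α = 0.7×10⁻⁴ K⁻¹
0–300 m: 2.4×10⁻⁴ × 300 × 1.1 = 0.07920 m
480 × 1.6×10⁻⁴ × 1.5 = 0.11520 m
0.94 × 230 × 1.3×10⁻⁴ = 0.028106 m
0.47 × 0.7×10⁻⁴ × 950 = 0.031255 m
Δh = 0.07920 + 0.11520 + 0.028106 + 0.031255 = 0.253761 m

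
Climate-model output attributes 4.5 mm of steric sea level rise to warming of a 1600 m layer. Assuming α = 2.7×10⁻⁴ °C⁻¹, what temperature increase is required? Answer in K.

about 0.0104 K

ΔT = Δh/(αH) = 0.0045 / (2.7×10⁻⁴ × 1600) ≈ 0.01042 K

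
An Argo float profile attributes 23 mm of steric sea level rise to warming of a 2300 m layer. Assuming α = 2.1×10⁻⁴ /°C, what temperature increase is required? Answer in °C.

ΔT = Δh/(αH) = 0.023 / (2.1×10⁻⁴ × 2300) ≈ 0.04762 °C

about 0.0476 °C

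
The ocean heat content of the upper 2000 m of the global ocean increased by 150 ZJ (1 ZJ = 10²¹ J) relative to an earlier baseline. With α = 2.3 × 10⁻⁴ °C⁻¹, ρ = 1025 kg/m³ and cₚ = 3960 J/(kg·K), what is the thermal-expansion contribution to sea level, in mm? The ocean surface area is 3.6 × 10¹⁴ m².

Per unit area: Q = 150×10²¹ / (3.6×10¹⁴) ≈ 4.167×10⁸ J/m²
Δh = αQ/(ρcₚ) = 2.3×10⁻⁴ × 4.167×10⁸ / (1025 × 3960) ≈ 0.023612 m

Δh ≈ 23.6 mm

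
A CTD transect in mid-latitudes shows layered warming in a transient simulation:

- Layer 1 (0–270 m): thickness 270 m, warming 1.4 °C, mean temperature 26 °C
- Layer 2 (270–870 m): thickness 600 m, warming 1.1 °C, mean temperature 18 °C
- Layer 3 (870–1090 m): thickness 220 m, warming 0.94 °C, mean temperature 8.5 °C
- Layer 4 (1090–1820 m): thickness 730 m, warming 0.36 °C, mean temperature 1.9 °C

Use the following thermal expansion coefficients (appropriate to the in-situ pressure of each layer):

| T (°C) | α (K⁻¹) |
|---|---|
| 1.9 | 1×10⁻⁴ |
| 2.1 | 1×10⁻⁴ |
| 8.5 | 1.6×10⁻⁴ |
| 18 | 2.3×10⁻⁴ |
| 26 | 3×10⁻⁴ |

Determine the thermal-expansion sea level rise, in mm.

Layer 1 at 26 °C → α = 3×10⁻⁴ K⁻¹
Layer 2 at 18 °C → α = 2.3×10⁻⁴ K⁻¹
Layer 3 at 8.5 °C → α = 1.6×10⁻⁴ K⁻¹
Layer 4 at 1.9 °C → α = 1×10⁻⁴ K⁻¹
0–270 m: 3×10⁻⁴ × 1.4 × 270 = 0.11340 m
600 × 2.3×10⁻⁴ × 1.1 = 0.15180 m
0.94 × 220 × 1.6×10⁻⁴ = 0.033088 m
0.36 × 730 × 1×10⁻⁴ = 0.02628 m
Δh = 0.11340 + 0.15180 + 0.033088 + 0.02628 = 0.324568 m

about 325 mm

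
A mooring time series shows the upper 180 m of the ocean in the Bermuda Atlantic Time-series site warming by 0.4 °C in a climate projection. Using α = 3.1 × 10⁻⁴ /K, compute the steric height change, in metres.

about 0.0223 m

Δh = αΔT·H = 3.1×10⁻⁴ × 0.4 × 180 = 0.02232 m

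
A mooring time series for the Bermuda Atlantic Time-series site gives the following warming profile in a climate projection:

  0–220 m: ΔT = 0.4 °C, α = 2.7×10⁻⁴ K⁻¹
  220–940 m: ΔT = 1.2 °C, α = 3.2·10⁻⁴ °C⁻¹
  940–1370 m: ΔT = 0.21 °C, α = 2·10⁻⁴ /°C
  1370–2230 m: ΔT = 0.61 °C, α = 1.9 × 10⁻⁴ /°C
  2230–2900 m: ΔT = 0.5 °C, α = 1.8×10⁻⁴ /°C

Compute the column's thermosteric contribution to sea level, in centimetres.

0.4 × 2.7×10⁻⁴ × 220 = 0.02376 m
720 × 1.2 × 3.2×10⁻⁴ = 0.27648 m
Layer 3: 430 × 0.21 × 2×10⁻⁴ = 0.01806 m
Layer 4: 860 × 0.61 × 1.9×10⁻⁴ = 0.099674 m
1.8×10⁻⁴ × 670 × 0.5 = 0.06030 m
Δh = 0.02376 + 0.27648 + 0.01806 + 0.099674 + 0.06030 = 0.478274 m

Δh ≈ 48 cm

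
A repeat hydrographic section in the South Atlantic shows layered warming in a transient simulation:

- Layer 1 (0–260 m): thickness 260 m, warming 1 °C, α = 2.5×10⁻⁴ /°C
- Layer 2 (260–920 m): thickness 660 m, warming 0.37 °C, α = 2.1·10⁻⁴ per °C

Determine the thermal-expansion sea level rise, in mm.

Layer 1: 260 × 2.5×10⁻⁴ × 1 = 0.06500 m
2.1×10⁻⁴ × 660 × 0.37 = 0.051282 m
Δh = 0.06500 + 0.051282 = 0.116282 m ≈ 116 mm

116 mm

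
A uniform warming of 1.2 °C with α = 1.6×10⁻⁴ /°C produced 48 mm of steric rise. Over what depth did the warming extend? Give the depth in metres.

about 250 m

H = Δh/(αΔT) = 0.048 / (1.6×10⁻⁴ × 1.2) = 250.0 m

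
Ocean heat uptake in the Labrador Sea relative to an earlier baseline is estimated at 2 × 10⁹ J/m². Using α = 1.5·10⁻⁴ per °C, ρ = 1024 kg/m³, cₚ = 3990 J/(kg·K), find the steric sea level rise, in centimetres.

Δh = αQ/(ρcₚ) = 1.5×10⁻⁴ × 2×10⁹ / (1024 × 3990) ≈ 0.073426 m

Δh ≈ 7.34 cm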